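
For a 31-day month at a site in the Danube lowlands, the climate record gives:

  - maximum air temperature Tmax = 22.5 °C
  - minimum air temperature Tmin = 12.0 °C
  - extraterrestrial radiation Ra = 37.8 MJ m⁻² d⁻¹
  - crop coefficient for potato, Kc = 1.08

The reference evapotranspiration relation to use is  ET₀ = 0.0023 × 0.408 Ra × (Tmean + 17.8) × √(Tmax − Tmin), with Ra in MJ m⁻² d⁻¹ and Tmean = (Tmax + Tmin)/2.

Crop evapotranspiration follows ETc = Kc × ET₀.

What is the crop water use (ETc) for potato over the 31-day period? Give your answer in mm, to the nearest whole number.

135 mm

Tmean = (22.5 + 12.0)/2 = 17.25 °C
0.408 Ra = 0.408 × 37.8 = 15.4224 mm/d equivalent
ET₀ = 0.0023 × 15.4224 × (17.25 + 17.8) × √10.5 = 0.0023 × 15.4224 × 35.05 × 3.2404 = 4.0287 mm/d
ETc = Kc × ET₀ = 1.08 × 4.0287 = 4.3510 mm/d
Over 31 days: 4.3510 × 31 = 134.881 mm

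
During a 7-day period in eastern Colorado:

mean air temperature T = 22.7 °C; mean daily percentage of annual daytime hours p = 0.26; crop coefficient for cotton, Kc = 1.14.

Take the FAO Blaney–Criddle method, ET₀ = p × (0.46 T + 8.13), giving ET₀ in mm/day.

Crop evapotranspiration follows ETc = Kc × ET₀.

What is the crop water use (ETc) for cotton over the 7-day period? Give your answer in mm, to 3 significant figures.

38.5 mm

ET₀ = 0.26 × (0.46 × 22.7 + 8.13) = 0.26 × 18.572 = 4.8287 mm/d
ETc = Kc × ET₀ = 1.14 × 4.8287 = 5.5047 mm/d
Over 7 days: 5.5047 × 7 = 38.533 mm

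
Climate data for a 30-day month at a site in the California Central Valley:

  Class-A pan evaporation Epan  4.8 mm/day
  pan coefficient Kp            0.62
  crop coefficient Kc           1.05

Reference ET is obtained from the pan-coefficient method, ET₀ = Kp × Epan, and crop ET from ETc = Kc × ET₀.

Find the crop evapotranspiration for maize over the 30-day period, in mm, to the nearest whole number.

94 mm

ET₀ = 0.62 × 4.8 = 2.9760 mm/d
ETc = Kc × ET₀ = 1.05 × 2.9760 = 3.1248 mm/d
Over 30 days: 3.1248 × 30 = 93.744 mm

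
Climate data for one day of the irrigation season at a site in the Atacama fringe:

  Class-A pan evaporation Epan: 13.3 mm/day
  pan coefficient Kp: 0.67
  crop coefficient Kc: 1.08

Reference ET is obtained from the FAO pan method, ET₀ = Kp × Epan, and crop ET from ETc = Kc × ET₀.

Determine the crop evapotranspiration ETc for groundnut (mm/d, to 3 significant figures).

ET₀ = 0.67 × 13.3 = 8.9110 mm/d
ETc = Kc × ET₀ = 1.08 × 8.9110 = 9.6239 mm/d

9.62 mm/d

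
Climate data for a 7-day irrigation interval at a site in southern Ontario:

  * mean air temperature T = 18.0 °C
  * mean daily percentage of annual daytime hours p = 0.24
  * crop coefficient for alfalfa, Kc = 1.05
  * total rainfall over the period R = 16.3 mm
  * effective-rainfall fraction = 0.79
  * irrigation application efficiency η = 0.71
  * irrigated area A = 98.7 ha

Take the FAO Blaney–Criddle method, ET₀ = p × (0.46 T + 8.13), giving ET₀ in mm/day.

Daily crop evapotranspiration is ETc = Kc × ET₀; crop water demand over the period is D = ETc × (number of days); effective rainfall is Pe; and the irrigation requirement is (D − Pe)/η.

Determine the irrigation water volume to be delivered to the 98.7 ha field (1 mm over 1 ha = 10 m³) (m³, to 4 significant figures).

22340 m³

ET₀ = 0.24 × (0.46 × 18.0 + 8.13) = 0.24 × 16.410 = 3.9384 mm/d
ETc = Kc × ET₀ = 1.05 × 3.9384 = 4.1353 mm/d
Crop demand D = ETc × 7 d = 4.1353 × 7 = 28.947 mm
Pe = 0.79 × 16.3 = 12.877 mm
D − Pe = 28.947 − 12.877 = 16.070 mm
Gross irrigation = 16.070 / 0.71 = 22.634 mm
Volume = 22.634 mm × 98.7 ha × 10 = 22339.8 m³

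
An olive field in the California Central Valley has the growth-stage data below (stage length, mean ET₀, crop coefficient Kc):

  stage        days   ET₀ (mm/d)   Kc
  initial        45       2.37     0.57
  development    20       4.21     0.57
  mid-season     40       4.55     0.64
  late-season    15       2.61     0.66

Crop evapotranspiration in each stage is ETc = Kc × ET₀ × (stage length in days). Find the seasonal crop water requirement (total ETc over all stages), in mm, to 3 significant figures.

initial: 0.57 × 2.37 × 45 = 60.79 mm
development: 0.57 × 4.21 × 20 = 47.99 mm
mid-season: 0.64 × 4.55 × 40 = 116.48 mm
late-season: 0.66 × 2.61 × 15 = 25.84 mm
Seasonal total = 251.10 mm

251 mm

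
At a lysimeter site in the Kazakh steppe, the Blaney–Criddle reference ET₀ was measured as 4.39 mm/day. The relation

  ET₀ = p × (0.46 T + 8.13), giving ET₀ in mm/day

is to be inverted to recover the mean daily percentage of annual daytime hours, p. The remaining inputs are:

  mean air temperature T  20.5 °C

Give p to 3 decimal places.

p = ET₀ / (0.46 T + 8.13) = 4.39 / (0.46 × 20.5 + 8.13) = 4.39 / 17.560 = 0.2500

0.250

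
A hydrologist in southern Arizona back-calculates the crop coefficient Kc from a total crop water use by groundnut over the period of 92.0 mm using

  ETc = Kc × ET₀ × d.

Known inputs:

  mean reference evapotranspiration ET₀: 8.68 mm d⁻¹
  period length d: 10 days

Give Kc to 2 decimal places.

ETc = Kc × ET₀ × d  ⇒  Kc = ETc / (ET₀ × d)
Kc = 92.0 / (8.68 × 10) = 92.0 / 86.80 = 1.0599

1.06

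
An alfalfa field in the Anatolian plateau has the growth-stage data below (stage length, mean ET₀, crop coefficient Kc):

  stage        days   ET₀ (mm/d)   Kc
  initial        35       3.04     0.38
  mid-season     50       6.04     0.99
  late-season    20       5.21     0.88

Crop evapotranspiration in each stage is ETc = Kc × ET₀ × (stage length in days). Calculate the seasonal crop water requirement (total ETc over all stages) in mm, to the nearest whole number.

initial: 0.38 × 3.04 × 35 = 40.43 mm
mid-season: 0.99 × 6.04 × 50 = 298.98 mm
late-season: 0.88 × 5.21 × 20 = 91.70 mm
Seasonal total = 431.11 mm

431 mm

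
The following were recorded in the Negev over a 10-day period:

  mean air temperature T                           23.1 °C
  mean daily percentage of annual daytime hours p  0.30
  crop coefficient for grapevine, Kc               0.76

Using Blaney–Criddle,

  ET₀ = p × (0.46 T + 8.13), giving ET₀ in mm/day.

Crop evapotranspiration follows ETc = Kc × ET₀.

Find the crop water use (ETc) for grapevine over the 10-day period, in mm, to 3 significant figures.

42.8 mm

ET₀ = 0.30 × (0.46 × 23.1 + 8.13) = 0.30 × 18.756 = 5.6268 mm/d
ETc = Kc × ET₀ = 0.76 × 5.6268 = 4.2764 mm/d
Over 10 days: 4.2764 × 10 = 42.764 mm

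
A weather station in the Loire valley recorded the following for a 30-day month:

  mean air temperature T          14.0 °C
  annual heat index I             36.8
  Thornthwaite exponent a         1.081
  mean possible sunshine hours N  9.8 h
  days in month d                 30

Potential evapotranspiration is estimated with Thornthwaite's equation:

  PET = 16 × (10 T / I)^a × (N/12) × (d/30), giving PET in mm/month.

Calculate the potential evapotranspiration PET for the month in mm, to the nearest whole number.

55 mm

10T/I = 10 × 14.0 / 36.8 = 3.8043
(10T/I)^a = 3.8043^1.081 = 4.2391
Uncorrected PET = 16 × 4.2391 = 67.826 mm
Correction = (N/12)(d/30) = (9.8/12)(30/30) = 0.8167
PET = 67.826 × 0.8167 = 55.393 mm/month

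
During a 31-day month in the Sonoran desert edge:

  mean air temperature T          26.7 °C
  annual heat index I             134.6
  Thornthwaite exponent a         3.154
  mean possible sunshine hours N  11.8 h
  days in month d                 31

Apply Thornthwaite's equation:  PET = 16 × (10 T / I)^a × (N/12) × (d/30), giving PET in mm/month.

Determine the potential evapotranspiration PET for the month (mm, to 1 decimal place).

10T/I = 10 × 26.7 / 134.6 = 1.9837
(10T/I)^a = 1.9837^3.154 = 8.6744
Uncorrected PET = 16 × 8.6744 = 138.790 mm
Correction = (N/12)(d/30) = (11.8/12)(31/30) = 1.0161
PET = 138.790 × 1.0161 = 141.025 mm/month

141.0 mm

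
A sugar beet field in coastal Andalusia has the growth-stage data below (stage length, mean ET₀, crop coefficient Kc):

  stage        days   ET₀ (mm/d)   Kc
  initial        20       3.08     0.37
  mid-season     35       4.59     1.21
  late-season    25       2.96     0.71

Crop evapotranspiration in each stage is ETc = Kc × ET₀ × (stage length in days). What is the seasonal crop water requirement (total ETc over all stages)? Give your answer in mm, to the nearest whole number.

270 mm

initial: 0.37 × 3.08 × 20 = 22.79 mm
mid-season: 1.21 × 4.59 × 35 = 194.39 mm
late-season: 0.71 × 2.96 × 25 = 52.54 mm
Seasonal total = 269.72 mm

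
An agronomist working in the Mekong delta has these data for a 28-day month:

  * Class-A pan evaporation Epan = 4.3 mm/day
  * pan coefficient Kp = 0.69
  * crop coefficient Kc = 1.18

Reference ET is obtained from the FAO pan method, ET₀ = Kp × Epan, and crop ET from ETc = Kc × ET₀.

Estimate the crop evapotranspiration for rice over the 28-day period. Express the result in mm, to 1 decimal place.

ET₀ = 0.69 × 4.3 = 2.9670 mm/d
ETc = Kc × ET₀ = 1.18 × 2.9670 = 3.5011 mm/d
Over 28 days: 3.5011 × 28 = 98.031 mm

98.0 mm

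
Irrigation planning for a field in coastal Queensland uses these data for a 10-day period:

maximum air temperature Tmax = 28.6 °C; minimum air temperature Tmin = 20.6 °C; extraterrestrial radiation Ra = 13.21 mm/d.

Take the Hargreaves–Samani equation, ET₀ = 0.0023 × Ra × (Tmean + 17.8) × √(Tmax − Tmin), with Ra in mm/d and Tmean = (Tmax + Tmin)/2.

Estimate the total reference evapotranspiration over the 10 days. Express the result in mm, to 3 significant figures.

36.4 mm

Tmean = (28.6 + 20.6)/2 = 24.60 °C
ET₀ = 0.0023 × 13.21 × (24.60 + 17.8) × √8.0 = 0.0023 × 13.21 × 42.40 × 2.8284 = 3.6437 mm/d
Over 10 days: 3.6437 × 10 = 36.437 mm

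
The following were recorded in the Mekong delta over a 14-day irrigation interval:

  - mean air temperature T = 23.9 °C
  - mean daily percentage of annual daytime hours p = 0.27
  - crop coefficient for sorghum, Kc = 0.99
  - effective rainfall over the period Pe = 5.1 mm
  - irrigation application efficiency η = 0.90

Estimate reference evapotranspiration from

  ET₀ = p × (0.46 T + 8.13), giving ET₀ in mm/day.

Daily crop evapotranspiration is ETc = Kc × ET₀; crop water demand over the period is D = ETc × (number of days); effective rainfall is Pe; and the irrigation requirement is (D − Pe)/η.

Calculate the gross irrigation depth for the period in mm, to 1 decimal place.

ET₀ = 0.27 × (0.46 × 23.9 + 8.13) = 0.27 × 19.124 = 5.1635 mm/d
ETc = Kc × ET₀ = 0.99 × 5.1635 = 5.1119 mm/d
Crop demand D = ETc × 14 d = 5.1119 × 14 = 71.567 mm
D − Pe = 71.567 − 5.1 = 66.467 mm
Gross irrigation = 66.467 / 0.90 = 73.852 mm

73.9 mm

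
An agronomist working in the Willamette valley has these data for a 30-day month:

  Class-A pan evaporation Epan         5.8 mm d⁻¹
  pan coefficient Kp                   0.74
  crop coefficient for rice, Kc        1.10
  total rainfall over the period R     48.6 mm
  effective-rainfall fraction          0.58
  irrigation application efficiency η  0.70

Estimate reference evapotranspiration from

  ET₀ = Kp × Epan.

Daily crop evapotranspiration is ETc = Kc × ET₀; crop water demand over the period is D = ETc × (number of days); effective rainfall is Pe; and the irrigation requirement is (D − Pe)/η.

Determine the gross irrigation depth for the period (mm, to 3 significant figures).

ET₀ = 0.74 × 5.8 = 4.2920 mm/d
ETc = Kc × ET₀ = 1.10 × 4.2920 = 4.7212 mm/d
Crop demand D = ETc × 30 d = 4.7212 × 30 = 141.636 mm
Pe = 0.58 × 48.6 = 28.188 mm
D − Pe = 141.636 − 28.188 = 113.448 mm
Gross irrigation = 113.448 / 0.70 = 162.069 mm

162 mm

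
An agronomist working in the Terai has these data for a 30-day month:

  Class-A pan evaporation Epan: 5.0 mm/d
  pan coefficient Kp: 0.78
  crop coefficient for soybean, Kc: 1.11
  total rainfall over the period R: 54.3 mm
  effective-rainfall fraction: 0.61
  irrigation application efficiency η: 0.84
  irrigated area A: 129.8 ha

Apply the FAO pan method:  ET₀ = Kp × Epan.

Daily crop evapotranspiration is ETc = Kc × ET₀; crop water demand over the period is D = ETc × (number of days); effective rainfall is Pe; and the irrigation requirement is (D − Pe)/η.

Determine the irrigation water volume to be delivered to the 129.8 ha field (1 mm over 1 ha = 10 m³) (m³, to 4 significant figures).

149500 m³

ET₀ = 0.78 × 5.0 = 3.9000 mm/d
ETc = Kc × ET₀ = 1.11 × 3.9000 = 4.3290 mm/d
Crop demand D = ETc × 30 d = 4.3290 × 30 = 129.870 mm
Pe = 0.61 × 54.3 = 33.123 mm
D − Pe = 129.870 − 33.123 = 96.747 mm
Gross irrigation = 96.747 / 0.84 = 115.175 mm
Volume = 115.175 mm × 129.8 ha × 10 = 149497.2 m³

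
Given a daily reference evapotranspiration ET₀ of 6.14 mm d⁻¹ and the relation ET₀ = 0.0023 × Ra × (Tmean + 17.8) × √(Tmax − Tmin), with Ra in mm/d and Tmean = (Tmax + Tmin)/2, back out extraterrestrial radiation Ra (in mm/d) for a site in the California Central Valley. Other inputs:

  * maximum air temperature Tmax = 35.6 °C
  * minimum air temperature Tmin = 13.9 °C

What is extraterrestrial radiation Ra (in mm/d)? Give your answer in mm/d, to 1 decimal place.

13.5 mm/d

Tmean = 24.75 °C; √ΔT = 4.6583
Ra = ET₀ / [0.0023 × (Tmean+17.8) × √ΔT] = 6.14 / (0.0023 × 42.55 × 4.6583) = 13.468 mm/d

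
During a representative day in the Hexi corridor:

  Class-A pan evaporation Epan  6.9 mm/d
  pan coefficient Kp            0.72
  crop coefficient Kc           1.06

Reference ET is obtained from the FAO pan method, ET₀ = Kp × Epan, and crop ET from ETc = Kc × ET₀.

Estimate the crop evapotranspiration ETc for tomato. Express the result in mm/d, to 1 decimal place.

ET₀ = 0.72 × 6.9 = 4.9680 mm/d
ETc = Kc × ET₀ = 1.06 × 4.9680 = 5.2661 mm/d

5.3 mm/d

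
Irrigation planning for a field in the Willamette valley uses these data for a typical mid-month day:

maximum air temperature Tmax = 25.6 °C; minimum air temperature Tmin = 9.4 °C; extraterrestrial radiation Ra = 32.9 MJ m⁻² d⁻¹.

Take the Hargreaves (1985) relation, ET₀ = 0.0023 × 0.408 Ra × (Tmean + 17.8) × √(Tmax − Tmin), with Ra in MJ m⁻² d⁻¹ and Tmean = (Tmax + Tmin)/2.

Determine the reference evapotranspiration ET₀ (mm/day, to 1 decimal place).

Tmean = (25.6 + 9.4)/2 = 17.50 °C
0.408 Ra = 0.408 × 32.9 = 13.4232 mm/d equivalent
ET₀ = 0.0023 × 13.4232 × (17.50 + 17.8) × √16.2 = 0.0023 × 13.4232 × 35.30 × 4.0249 = 4.3865 mm/d

4.4 mm/day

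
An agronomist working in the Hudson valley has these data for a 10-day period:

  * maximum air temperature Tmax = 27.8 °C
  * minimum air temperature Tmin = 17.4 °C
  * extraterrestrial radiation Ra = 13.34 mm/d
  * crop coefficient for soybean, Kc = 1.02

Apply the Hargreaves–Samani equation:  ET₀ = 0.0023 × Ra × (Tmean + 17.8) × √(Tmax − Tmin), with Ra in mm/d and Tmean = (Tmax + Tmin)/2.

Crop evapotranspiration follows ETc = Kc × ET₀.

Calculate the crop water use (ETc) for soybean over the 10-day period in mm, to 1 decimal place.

Tmean = (27.8 + 17.4)/2 = 22.60 °C
ET₀ = 0.0023 × 13.34 × (22.60 + 17.8) × √10.4 = 0.0023 × 13.34 × 40.40 × 3.2249 = 3.9974 mm/d
ETc = Kc × ET₀ = 1.02 × 3.9974 = 4.0773 mm/d
Over 10 days: 4.0773 × 10 = 40.773 mm

40.8 mm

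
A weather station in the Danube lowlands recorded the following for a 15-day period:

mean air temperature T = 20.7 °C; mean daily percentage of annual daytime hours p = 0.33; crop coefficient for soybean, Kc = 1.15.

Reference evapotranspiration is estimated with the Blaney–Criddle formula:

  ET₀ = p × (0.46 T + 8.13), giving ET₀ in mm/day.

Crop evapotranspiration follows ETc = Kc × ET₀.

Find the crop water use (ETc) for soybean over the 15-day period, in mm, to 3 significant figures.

ET₀ = 0.33 × (0.46 × 20.7 + 8.13) = 0.33 × 17.652 = 5.8252 mm/d
ETc = Kc × ET₀ = 1.15 × 5.8252 = 6.6990 mm/d
Over 15 days: 6.6990 × 15 = 100.485 mm

100 mm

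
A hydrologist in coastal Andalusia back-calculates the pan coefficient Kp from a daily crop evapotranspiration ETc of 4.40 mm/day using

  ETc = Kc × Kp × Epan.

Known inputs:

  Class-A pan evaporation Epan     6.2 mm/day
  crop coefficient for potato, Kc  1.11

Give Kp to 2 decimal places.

ETc = Kc × Kp × Epan  ⇒  Kp = ETc / (Kc × Epan)
Kp = 4.40 / (1.11 × 6.2) = 4.40 / 6.882 = 0.6393

0.64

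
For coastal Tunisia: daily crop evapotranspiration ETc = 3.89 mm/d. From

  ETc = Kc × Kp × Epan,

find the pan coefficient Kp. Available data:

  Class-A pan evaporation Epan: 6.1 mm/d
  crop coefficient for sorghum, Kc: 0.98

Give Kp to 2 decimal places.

ETc = Kc × Kp × Epan  ⇒  Kp = ETc / (Kc × Epan)
Kp = 3.89 / (0.98 × 6.1) = 3.89 / 5.978 = 0.6507

0.65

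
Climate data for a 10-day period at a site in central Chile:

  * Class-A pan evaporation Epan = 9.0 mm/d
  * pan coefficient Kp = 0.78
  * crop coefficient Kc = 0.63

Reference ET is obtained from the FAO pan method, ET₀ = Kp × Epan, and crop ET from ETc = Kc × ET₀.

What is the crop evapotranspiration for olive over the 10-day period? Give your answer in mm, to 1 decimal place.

ET₀ = 0.78 × 9.0 = 7.0200 mm/d
ETc = Kc × ET₀ = 0.63 × 7.0200 = 4.4226 mm/d
Over 10 days: 4.4226 × 10 = 44.226 mm

44.2 mm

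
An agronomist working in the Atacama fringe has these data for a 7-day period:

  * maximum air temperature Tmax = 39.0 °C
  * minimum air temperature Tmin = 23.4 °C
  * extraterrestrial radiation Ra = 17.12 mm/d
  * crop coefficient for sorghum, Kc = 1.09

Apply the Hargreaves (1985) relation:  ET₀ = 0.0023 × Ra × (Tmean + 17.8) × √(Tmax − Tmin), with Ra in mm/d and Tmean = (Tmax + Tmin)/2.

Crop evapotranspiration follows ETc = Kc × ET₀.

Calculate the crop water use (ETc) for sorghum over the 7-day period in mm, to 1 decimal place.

58.1 mm

Tmean = (39.0 + 23.4)/2 = 31.20 °C
ET₀ = 0.0023 × 17.12 × (31.20 + 17.8) × √15.6 = 0.0023 × 17.12 × 49.00 × 3.9497 = 7.6206 mm/d
ETc = Kc × ET₀ = 1.09 × 7.6206 = 8.3065 mm/d
Over 7 days: 8.3065 × 7 = 58.146 mm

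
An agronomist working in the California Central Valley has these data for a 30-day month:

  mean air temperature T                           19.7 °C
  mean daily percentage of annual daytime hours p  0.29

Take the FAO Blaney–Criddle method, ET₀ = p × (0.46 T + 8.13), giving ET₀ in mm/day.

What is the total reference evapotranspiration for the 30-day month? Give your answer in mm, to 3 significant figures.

ET₀ = 0.29 × (0.46 × 19.7 + 8.13) = 0.29 × 17.192 = 4.9857 mm/d
Monthly total = 4.9857 × 30 = 149.571 mm

150 mm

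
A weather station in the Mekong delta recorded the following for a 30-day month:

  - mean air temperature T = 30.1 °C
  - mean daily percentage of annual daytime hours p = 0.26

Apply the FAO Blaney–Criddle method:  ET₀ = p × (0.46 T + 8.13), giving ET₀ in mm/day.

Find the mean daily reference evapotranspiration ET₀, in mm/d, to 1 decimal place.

ET₀ = 0.26 × (0.46 × 30.1 + 8.13) = 0.26 × 21.976 = 5.7138 mm/d

5.7 mm/d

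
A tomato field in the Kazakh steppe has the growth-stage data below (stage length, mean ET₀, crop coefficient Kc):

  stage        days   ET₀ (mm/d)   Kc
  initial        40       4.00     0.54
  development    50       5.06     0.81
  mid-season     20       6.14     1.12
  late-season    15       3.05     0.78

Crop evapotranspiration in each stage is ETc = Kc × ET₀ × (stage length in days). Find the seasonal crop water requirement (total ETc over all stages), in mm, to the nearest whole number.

initial: 0.54 × 4.00 × 40 = 86.40 mm
development: 0.81 × 5.06 × 50 = 204.93 mm
mid-season: 1.12 × 6.14 × 20 = 137.54 mm
late-season: 0.78 × 3.05 × 15 = 35.69 mm
Seasonal total = 464.56 mm

465 mm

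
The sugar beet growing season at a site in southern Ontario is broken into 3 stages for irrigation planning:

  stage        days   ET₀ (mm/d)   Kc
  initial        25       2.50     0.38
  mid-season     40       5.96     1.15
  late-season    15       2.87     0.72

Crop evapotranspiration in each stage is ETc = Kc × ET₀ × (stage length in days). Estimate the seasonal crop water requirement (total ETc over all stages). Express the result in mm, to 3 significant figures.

329 mm

initial: 0.38 × 2.50 × 25 = 23.75 mm
mid-season: 1.15 × 5.96 × 40 = 274.16 mm
late-season: 0.72 × 2.87 × 15 = 31.00 mm
Seasonal total = 328.91 mm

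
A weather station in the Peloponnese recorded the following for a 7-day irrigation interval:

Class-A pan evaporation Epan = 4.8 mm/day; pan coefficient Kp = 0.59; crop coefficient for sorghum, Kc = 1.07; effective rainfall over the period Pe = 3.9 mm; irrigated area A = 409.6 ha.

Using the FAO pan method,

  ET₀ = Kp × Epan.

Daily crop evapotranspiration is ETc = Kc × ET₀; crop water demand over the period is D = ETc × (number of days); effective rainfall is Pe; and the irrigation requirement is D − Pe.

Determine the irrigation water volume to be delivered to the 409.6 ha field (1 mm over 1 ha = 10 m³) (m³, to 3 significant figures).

70900 m³

ET₀ = 0.59 × 4.8 = 2.8320 mm/d
ETc = Kc × ET₀ = 1.07 × 2.8320 = 3.0302 mm/d
Crop demand D = ETc × 7 d = 3.0302 × 7 = 21.211 mm
D − Pe = 21.211 − 3.9 = 17.311 mm
Volume = 17.311 mm × 409.6 ha × 10 = 70905.9 m³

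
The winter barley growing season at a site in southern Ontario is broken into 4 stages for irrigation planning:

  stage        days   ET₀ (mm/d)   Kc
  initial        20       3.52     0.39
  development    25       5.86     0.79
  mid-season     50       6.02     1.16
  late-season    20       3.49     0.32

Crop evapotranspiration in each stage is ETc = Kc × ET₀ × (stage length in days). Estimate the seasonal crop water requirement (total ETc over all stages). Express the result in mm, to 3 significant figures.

515 mm

initial: 0.39 × 3.52 × 20 = 27.46 mm
development: 0.79 × 5.86 × 25 = 115.74 mm
mid-season: 1.16 × 6.02 × 50 = 349.16 mm
late-season: 0.32 × 3.49 × 20 = 22.34 mm
Seasonal total = 514.70 mm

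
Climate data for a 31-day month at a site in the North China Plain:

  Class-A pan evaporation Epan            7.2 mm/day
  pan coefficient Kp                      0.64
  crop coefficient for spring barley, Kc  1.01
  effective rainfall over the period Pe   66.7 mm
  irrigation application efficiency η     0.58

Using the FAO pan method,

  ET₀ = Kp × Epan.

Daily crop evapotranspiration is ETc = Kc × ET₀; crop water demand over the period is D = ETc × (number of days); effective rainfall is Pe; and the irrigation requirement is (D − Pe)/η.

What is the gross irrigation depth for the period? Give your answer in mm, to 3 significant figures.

134 mm

ET₀ = 0.64 × 7.2 = 4.6080 mm/d
ETc = Kc × ET₀ = 1.01 × 4.6080 = 4.6541 mm/d
Crop demand D = ETc × 31 d = 4.6541 × 31 = 144.277 mm
D − Pe = 144.277 − 66.7 = 77.577 mm
Gross irrigation = 77.577 / 0.58 = 133.753 mm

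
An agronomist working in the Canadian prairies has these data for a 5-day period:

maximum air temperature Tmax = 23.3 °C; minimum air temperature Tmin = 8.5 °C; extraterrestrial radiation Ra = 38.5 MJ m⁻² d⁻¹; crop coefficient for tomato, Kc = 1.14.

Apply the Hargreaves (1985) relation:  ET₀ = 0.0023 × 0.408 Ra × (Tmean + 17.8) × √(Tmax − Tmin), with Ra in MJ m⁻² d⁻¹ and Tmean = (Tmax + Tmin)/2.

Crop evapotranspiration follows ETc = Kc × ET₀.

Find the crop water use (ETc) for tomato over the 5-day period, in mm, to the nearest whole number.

Tmean = (23.3 + 8.5)/2 = 15.90 °C
0.408 Ra = 0.408 × 38.5 = 15.7080 mm/d equivalent
ET₀ = 0.0023 × 15.7080 × (15.90 + 17.8) × √14.8 = 0.0023 × 15.7080 × 33.70 × 3.8471 = 4.6839 mm/d
ETc = Kc × ET₀ = 1.14 × 4.6839 = 5.3396 mm/d
Over 5 days: 5.3396 × 5 = 26.698 mm

27 mm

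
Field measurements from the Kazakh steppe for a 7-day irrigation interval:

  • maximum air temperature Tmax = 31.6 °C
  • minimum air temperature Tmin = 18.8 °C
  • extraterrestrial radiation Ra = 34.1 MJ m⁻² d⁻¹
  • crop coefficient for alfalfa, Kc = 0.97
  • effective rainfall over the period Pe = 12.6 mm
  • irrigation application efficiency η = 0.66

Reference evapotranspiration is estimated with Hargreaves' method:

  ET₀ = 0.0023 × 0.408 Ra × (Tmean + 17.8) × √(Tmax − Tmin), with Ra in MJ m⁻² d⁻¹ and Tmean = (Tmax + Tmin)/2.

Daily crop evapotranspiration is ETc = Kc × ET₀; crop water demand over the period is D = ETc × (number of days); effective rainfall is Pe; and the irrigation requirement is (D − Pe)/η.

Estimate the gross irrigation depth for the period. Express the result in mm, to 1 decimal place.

Tmean = (31.6 + 18.8)/2 = 25.20 °C
0.408 Ra = 0.408 × 34.1 = 13.9128 mm/d equivalent
ET₀ = 0.0023 × 13.9128 × (25.20 + 17.8) × √12.8 = 0.0023 × 13.9128 × 43.00 × 3.5777 = 4.9228 mm/d
ETc = Kc × ET₀ = 0.97 × 4.9228 = 4.7751 mm/d
Crop demand D = ETc × 7 d = 4.7751 × 7 = 33.426 mm
D − Pe = 33.426 − 12.6 = 20.826 mm
Gross irrigation = 20.826 / 0.66 = 31.555 mm

31.6 mm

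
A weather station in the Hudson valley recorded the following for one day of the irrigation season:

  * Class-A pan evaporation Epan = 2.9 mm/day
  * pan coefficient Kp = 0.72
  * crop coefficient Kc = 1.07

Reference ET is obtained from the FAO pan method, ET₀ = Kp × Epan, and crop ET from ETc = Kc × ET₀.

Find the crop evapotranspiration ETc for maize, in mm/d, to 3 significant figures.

2.23 mm/d

ET₀ = 0.72 × 2.9 = 2.0880 mm/d
ETc = Kc × ET₀ = 1.07 × 2.0880 = 2.2342 mm/d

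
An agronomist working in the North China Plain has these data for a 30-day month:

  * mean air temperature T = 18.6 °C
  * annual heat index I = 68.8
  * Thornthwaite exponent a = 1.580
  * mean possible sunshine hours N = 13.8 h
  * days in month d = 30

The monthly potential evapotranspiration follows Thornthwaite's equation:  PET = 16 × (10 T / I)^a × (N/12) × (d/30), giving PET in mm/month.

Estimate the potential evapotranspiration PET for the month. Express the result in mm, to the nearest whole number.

10T/I = 10 × 18.6 / 68.8 = 2.7035
(10T/I)^a = 2.7035^1.580 = 4.8133
Uncorrected PET = 16 × 4.8133 = 77.013 mm
Correction = (N/12)(d/30) = (13.8/12)(30/30) = 1.1500
PET = 77.013 × 1.1500 = 88.565 mm/month

89 mm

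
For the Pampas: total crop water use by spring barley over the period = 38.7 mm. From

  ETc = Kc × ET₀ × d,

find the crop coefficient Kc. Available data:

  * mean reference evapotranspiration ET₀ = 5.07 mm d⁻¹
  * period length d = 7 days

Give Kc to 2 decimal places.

1.09

ETc = Kc × ET₀ × d  ⇒  Kc = ETc / (ET₀ × d)
Kc = 38.7 / (5.07 × 7) = 38.7 / 35.49 = 1.0904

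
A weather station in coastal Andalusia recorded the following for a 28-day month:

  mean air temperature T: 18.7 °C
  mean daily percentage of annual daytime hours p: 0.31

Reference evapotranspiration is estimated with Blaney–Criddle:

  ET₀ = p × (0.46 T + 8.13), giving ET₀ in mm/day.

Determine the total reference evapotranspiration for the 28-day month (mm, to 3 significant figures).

ET₀ = 0.31 × (0.46 × 18.7 + 8.13) = 0.31 × 16.732 = 5.1869 mm/d
Monthly total = 5.1869 × 28 = 145.233 mm

145 mm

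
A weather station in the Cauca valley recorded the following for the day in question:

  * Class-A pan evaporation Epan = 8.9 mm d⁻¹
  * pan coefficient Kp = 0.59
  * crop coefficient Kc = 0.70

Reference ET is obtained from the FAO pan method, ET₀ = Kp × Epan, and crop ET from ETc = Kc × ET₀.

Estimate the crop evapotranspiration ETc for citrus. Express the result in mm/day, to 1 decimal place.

3.7 mm/day

ET₀ = 0.59 × 8.9 = 5.2510 mm/d
ETc = Kc × ET₀ = 0.70 × 5.2510 = 3.6757 mm/d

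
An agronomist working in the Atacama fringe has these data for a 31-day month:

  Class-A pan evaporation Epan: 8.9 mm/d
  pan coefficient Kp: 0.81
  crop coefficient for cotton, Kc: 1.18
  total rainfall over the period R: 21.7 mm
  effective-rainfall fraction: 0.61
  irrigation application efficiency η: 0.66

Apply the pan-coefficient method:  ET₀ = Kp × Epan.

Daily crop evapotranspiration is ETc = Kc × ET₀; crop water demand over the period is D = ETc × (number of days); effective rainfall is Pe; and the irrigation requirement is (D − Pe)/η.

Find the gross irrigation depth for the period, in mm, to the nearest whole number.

379 mm

ET₀ = 0.81 × 8.9 = 7.2090 mm/d
ETc = Kc × ET₀ = 1.18 × 7.2090 = 8.5066 mm/d
Crop demand D = ETc × 31 d = 8.5066 × 31 = 263.705 mm
Pe = 0.61 × 21.7 = 13.237 mm
D − Pe = 263.705 − 13.237 = 250.468 mm
Gross irrigation = 250.468 / 0.66 = 379.497 mm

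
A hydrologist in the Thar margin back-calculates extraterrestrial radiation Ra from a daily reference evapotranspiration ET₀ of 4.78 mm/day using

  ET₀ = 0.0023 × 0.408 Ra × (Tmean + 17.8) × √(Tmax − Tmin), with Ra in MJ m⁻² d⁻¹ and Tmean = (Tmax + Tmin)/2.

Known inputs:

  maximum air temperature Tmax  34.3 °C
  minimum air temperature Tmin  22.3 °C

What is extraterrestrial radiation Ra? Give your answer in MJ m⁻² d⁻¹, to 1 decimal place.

31.9 MJ m⁻² d⁻¹

Tmean = (34.3+22.3)/2 = 28.30 °C; ΔT = 12.0
Ra = ET₀ / [0.0023 × 0.408 × (Tmean+17.8) × √ΔT]
   = 4.78 / (0.0023 × 0.408 × 46.10 × 3.4641) = 31.897 MJ m⁻² d⁻¹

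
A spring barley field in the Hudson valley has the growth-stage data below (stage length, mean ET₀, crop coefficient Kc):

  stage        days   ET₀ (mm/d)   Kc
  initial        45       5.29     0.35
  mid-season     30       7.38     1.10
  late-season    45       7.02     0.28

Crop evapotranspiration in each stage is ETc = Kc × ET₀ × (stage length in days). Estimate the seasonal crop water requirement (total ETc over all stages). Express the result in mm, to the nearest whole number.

415 mm

initial: 0.35 × 5.29 × 45 = 83.32 mm
mid-season: 1.10 × 7.38 × 30 = 243.54 mm
late-season: 0.28 × 7.02 × 45 = 88.45 mm
Seasonal total = 415.31 mm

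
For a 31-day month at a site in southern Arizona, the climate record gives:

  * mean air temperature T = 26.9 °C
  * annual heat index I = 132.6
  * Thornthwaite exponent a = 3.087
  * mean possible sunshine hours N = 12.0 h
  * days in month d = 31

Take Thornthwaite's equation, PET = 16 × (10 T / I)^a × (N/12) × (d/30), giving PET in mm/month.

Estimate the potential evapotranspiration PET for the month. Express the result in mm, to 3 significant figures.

10T/I = 10 × 26.9 / 132.6 = 2.0287
(10T/I)^a = 2.0287^3.087 = 8.8794
Uncorrected PET = 16 × 8.8794 = 142.070 mm
Correction = (N/12)(d/30) = (12.0/12)(31/30) = 1.0333
PET = 142.070 × 1.0333 = 146.801 mm/month

147 mm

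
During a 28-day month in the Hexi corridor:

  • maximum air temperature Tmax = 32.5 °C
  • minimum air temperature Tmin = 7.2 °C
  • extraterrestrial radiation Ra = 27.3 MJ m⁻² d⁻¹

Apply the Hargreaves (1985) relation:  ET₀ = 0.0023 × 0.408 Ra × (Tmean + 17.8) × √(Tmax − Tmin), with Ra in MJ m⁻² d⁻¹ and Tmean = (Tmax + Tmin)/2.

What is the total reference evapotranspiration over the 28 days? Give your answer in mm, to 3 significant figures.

Tmean = (32.5 + 7.2)/2 = 19.85 °C
0.408 Ra = 0.408 × 27.3 = 11.1384 mm/d equivalent
ET₀ = 0.0023 × 11.1384 × (19.85 + 17.8) × √25.3 = 0.0023 × 11.1384 × 37.65 × 5.0299 = 4.8515 mm/d
Over 28 days: 4.8515 × 28 = 135.842 mm

136 mm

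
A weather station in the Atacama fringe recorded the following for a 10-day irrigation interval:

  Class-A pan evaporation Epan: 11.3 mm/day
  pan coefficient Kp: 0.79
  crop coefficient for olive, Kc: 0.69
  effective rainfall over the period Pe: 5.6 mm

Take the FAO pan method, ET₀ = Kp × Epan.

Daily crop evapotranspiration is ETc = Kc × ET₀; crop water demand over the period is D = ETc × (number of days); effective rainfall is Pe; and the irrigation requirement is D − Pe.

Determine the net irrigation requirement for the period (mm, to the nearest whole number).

56 mm

ET₀ = 0.79 × 11.3 = 8.9270 mm/d
ETc = Kc × ET₀ = 0.69 × 8.9270 = 6.1596 mm/d
Crop demand D = ETc × 10 d = 6.1596 × 10 = 61.596 mm
D − Pe = 61.596 − 5.6 = 55.996 mm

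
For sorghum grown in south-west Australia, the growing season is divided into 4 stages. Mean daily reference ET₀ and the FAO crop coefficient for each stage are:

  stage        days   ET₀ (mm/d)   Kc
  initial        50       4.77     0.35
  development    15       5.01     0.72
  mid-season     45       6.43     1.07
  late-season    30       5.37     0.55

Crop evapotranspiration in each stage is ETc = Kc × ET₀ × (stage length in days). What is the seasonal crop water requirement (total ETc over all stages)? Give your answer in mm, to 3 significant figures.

536 mm

initial: 0.35 × 4.77 × 50 = 83.48 mm
development: 0.72 × 5.01 × 15 = 54.11 mm
mid-season: 1.07 × 6.43 × 45 = 309.60 mm
late-season: 0.55 × 5.37 × 30 = 88.61 mm
Seasonal total = 535.80 mm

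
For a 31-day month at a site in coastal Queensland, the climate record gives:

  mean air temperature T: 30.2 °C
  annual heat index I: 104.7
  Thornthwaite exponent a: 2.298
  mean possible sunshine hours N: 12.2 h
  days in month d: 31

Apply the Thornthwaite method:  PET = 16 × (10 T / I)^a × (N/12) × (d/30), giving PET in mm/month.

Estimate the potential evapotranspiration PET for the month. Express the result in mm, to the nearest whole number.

192 mm

10T/I = 10 × 30.2 / 104.7 = 2.8844
(10T/I)^a = 2.8844^2.298 = 11.4079
Uncorrected PET = 16 × 11.4079 = 182.526 mm
Correction = (N/12)(d/30) = (12.2/12)(31/30) = 1.0506
PET = 182.526 × 1.0506 = 191.762 mm/month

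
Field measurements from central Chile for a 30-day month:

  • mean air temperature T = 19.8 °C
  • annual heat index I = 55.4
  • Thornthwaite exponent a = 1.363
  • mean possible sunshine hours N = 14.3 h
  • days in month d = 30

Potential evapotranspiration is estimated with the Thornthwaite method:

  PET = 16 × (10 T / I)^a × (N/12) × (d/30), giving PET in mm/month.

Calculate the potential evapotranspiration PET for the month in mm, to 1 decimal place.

10T/I = 10 × 19.8 / 55.4 = 3.5740
(10T/I)^a = 3.5740^1.363 = 5.6748
Uncorrected PET = 16 × 5.6748 = 90.797 mm
Correction = (N/12)(d/30) = (14.3/12)(30/30) = 1.1917
PET = 90.797 × 1.1917 = 108.203 mm/month

108.2 mm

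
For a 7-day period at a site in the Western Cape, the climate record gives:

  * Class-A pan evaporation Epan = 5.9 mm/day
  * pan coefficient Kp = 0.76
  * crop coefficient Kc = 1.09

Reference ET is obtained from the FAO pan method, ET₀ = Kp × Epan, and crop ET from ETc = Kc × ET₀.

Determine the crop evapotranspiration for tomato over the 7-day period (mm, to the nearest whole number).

ET₀ = 0.76 × 5.9 = 4.4840 mm/d
ETc = Kc × ET₀ = 1.09 × 4.4840 = 4.8876 mm/d
Over 7 days: 4.8876 × 7 = 34.213 mm

34 mm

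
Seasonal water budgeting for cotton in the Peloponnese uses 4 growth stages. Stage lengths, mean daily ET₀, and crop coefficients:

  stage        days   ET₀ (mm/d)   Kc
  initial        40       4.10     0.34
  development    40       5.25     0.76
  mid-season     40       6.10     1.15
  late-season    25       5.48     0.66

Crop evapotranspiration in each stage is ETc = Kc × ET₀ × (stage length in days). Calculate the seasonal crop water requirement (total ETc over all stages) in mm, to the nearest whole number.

586 mm

initial: 0.34 × 4.10 × 40 = 55.76 mm
development: 0.76 × 5.25 × 40 = 159.60 mm
mid-season: 1.15 × 6.10 × 40 = 280.60 mm
late-season: 0.66 × 5.48 × 25 = 90.42 mm
Seasonal total = 586.38 mm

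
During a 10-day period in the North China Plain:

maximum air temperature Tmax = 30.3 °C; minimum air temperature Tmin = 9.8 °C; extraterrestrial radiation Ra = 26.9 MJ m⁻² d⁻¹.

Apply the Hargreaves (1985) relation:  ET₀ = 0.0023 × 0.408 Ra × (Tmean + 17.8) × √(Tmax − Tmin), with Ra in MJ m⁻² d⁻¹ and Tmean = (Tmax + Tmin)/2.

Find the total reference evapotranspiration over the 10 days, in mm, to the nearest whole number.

43 mm

Tmean = (30.3 + 9.8)/2 = 20.05 °C
0.408 Ra = 0.408 × 26.9 = 10.9752 mm/d equivalent
ET₀ = 0.0023 × 10.9752 × (20.05 + 17.8) × √20.5 = 0.0023 × 10.9752 × 37.85 × 4.5277 = 4.3260 mm/d
Over 10 days: 4.3260 × 10 = 43.260 mm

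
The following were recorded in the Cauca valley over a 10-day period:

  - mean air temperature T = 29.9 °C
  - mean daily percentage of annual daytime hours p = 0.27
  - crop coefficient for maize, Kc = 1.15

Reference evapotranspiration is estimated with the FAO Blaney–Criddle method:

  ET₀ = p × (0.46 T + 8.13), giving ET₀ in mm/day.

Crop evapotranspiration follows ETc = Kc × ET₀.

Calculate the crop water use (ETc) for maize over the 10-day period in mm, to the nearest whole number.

68 mm

ET₀ = 0.27 × (0.46 × 29.9 + 8.13) = 0.27 × 21.884 = 5.9087 mm/d
ETc = Kc × ET₀ = 1.15 × 5.9087 = 6.7950 mm/d
Over 10 days: 6.7950 × 10 = 67.950 mm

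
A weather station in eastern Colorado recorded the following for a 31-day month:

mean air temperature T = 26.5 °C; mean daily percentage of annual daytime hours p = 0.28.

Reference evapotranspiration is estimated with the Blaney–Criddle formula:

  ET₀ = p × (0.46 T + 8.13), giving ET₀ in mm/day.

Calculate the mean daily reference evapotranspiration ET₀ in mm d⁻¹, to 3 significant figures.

ET₀ = 0.28 × (0.46 × 26.5 + 8.13) = 0.28 × 20.320 = 5.6896 mm/d

5.69 mm d⁻¹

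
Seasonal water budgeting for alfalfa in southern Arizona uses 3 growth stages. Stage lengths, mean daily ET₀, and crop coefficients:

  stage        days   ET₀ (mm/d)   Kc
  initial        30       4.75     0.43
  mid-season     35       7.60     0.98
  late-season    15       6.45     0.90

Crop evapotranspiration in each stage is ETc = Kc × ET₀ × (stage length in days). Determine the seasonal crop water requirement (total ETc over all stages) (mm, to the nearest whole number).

initial: 0.43 × 4.75 × 30 = 61.28 mm
mid-season: 0.98 × 7.60 × 35 = 260.68 mm
late-season: 0.90 × 6.45 × 15 = 87.08 mm
Seasonal total = 409.04 mm

409 mm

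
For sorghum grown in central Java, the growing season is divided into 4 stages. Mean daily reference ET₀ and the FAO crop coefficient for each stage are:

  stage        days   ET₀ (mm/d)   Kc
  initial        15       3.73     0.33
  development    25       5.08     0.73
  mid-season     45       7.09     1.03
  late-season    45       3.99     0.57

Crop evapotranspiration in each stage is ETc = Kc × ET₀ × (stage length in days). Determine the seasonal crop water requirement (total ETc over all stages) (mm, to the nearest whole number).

542 mm

initial: 0.33 × 3.73 × 15 = 18.46 mm
development: 0.73 × 5.08 × 25 = 92.71 mm
mid-season: 1.03 × 7.09 × 45 = 328.62 mm
late-season: 0.57 × 3.99 × 45 = 102.34 mm
Seasonal total = 542.13 mm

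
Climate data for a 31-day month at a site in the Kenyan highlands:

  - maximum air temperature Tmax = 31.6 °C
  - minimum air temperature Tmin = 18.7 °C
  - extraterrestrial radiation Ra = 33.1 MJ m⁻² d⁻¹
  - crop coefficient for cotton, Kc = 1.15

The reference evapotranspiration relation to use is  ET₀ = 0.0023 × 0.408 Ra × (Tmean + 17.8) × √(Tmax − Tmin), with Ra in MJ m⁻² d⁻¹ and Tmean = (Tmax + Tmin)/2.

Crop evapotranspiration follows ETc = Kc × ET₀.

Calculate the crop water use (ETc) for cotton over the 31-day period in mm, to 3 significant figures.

171 mm

Tmean = (31.6 + 18.7)/2 = 25.15 °C
0.408 Ra = 0.408 × 33.1 = 13.5048 mm/d equivalent
ET₀ = 0.0023 × 13.5048 × (25.15 + 17.8) × √12.9 = 0.0023 × 13.5048 × 42.95 × 3.5917 = 4.7916 mm/d
ETc = Kc × ET₀ = 1.15 × 4.7916 = 5.5103 mm/d
Over 31 days: 5.5103 × 31 = 170.819 mm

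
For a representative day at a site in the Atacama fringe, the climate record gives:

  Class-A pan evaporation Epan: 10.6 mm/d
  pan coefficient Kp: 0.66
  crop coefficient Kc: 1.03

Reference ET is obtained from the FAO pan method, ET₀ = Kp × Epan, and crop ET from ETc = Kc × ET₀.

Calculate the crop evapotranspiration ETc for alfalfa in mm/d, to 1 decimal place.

ET₀ = 0.66 × 10.6 = 6.9960 mm/d
ETc = Kc × ET₀ = 1.03 × 6.9960 = 7.2059 mm/d

7.2 mm/d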